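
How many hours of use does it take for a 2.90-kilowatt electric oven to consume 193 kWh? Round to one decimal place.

Hours = 193 kWh ÷ 2.9 kW = 66.6 h

66.6 h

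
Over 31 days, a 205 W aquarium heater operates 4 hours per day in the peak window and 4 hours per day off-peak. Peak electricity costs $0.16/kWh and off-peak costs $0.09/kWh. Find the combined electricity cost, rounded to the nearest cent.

$6.36

Peak energy = 0.205 kW × 4 h × 31 = 25.42 kWh
Off-peak energy = 0.205 kW × 4 h × 31 = 25.42 kWh
Cost = 25.42 × $0.16 + 25.42 × $0.09 = $4.0672 + $2.2878 = $6.36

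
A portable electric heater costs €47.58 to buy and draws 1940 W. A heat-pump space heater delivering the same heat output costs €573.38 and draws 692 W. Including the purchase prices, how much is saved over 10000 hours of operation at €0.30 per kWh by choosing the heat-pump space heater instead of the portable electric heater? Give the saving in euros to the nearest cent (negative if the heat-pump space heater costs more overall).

portable electric heater: €47.58 + (1940/1000) kW × 10000 h × €0.30 = €47.58 + €5820 = €5867.58
heat-pump space heater: €573.38 + (692/1000) kW × 10000 h × €0.30 = €573.38 + €2076 = €2649.38
Saving = €5867.58 − €2649.38 = €3218.2

€3218.20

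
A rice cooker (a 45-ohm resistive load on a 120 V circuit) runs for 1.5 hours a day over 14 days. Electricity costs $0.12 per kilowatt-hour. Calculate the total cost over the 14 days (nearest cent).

$0.81

Power = V²/R = 120²/45 = 320 W = 0.32 kW
Runtime = 1.5 h/day × 14 days = 21 h
Energy = 0.32 kW × 21 h = 6.72 kWh
Cost = 6.72 kWh × $0.12/kWh = $0.81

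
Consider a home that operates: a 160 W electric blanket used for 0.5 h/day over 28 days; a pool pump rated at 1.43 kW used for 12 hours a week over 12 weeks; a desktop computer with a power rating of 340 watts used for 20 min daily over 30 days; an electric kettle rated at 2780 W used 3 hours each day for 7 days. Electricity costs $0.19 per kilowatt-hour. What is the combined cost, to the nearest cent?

$51.29

electric blanket: Runtime = 0.5 h/day × 28 days = 14 h
electric blanket: 0.16 kW × 14 h = 2.24 kWh
pool pump: Runtime = 12 h/week × 12 weeks = 144 h
pool pump: 1.43 kW × 144 h = 205.92 kWh
desktop computer: Runtime = 20 min × 30 = 600 min = 10 h
desktop computer: 0.34 kW × 10 h = 3.4 kWh
electric kettle: Runtime = 3 h/day × 7 days = 21 h
electric kettle: 2.78 kW × 21 h = 58.38 kWh
Total energy = 269.94 kWh
Cost = 269.94 × $0.19 = $51.29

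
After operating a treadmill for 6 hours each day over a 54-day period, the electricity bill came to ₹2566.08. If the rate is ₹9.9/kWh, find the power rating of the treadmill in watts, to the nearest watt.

Energy = ₹2566.08 ÷ ₹9.9/kWh = 259.2 kWh
Runtime = 6 h/day × 54 days = 324 h
Power = 259.2 kWh ÷ 324 h = 0.8 kW = 800 W

800 W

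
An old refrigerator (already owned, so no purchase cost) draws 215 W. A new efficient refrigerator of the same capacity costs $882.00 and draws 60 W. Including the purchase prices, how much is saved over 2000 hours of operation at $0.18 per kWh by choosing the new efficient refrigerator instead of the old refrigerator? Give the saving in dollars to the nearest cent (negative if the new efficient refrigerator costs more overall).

-$826.20

old refrigerator: $0.00 + (215/1000) kW × 2000 h × $0.18 = $0.00 + $77.4 = $77.4
new efficient refrigerator: $882.00 + (60/1000) kW × 2000 h × $0.18 = $882.00 + $21.6 = $903.6
Saving = $77.4 − $903.6 = −$826.2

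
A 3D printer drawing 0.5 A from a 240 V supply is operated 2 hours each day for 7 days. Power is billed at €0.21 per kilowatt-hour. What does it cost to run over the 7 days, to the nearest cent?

€0.35

Power = 0.5 A × 240 V = 120 W = 0.12 kW
Runtime = 2 h/day × 7 days = 14 h
Energy = 0.12 kW × 14 h = 1.68 kWh
Cost = 1.68 kWh × €0.21/kWh = €0.35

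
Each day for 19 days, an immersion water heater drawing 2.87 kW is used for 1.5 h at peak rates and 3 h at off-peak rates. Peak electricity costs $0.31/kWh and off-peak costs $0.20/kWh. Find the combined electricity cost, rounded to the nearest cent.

$58.07

Peak energy = 2.87 kW × 1.5 h × 19 = 81.795 kWh
Off-peak energy = 2.87 kW × 3 h × 19 = 163.59 kWh
Cost = 81.795 × $0.31 + 163.59 × $0.20 = $25.35645 + $32.718 = $58.07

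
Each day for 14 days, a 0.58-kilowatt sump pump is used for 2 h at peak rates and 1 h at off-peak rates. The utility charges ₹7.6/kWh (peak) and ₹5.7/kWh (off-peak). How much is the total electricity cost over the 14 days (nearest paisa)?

Peak energy = 0.58 kW × 2 h × 14 = 16.24 kWh
Off-peak energy = 0.58 kW × 1 h × 14 = 8.12 kWh
Cost = 16.24 × ₹7.6 + 8.12 × ₹5.7 = ₹123.424 + ₹46.284 = ₹169.71

₹169.71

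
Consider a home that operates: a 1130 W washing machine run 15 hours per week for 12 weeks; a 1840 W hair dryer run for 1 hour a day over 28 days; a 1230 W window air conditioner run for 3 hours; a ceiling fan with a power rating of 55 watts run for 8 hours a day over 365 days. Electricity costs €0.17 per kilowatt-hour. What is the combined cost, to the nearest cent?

washing machine: Runtime = 15 h/week × 12 weeks = 180 h
washing machine: 1.13 kW × 180 h = 203.4 kWh
hair dryer: Runtime = 1 h/day × 28 days = 28 h
hair dryer: 1.84 kW × 28 h = 51.52 kWh
window air conditioner: 1.23 kW × 3 h = 3.69 kWh
ceiling fan: Runtime = 8 h/day × 365 days = 2920 h
ceiling fan: 0.055 kW × 2920 h = 160.6 kWh
Total energy = 419.21 kWh
Cost = 419.21 × €0.17 = €71.27

€71.27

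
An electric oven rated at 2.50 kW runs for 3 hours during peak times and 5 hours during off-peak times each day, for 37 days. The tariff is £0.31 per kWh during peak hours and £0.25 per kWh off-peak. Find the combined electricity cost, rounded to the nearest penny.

£201.65

Peak energy = 2.5 kW × 3 h × 37 = 277.5 kWh
Off-peak energy = 2.5 kW × 5 h × 37 = 462.5 kWh
Cost = 277.5 × £0.31 + 462.5 × £0.25 = £86.025 + £115.625 = £201.65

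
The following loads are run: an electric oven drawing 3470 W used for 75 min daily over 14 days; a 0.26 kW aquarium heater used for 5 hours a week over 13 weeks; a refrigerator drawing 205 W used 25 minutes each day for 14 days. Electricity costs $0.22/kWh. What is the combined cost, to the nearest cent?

electric oven: Runtime = 75 min × 14 = 1050 min = 17.5 h
electric oven: 3.47 kW × 17.5 h = 60.725 kWh
aquarium heater: Runtime = 5 h/week × 13 weeks = 65 h
aquarium heater: 0.26 kW × 65 h = 16.9 kWh
refrigerator: Runtime = 25 min × 14 = 350 min = 5.833333… h
refrigerator: 0.205 kW × 5.833333… h = 1.195833… kWh
Total energy = 78.820833… kWh
Cost = 78.820833… × $0.22 = $17.34

$17.34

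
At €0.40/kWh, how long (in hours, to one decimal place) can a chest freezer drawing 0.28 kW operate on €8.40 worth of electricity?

75.0 h

Energy available = €8.40 ÷ €0.40/kWh = 21 kWh
Hours = 21 kWh ÷ 0.28 kW = 75.0 h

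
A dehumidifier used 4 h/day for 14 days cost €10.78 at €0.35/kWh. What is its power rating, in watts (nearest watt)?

550 W

Energy = €10.78 ÷ €0.35/kWh = 30.8 kWh
Runtime = 4 h/day × 14 days = 56 h
Power = 30.8 kWh ÷ 56 h = 0.55 kW = 550 W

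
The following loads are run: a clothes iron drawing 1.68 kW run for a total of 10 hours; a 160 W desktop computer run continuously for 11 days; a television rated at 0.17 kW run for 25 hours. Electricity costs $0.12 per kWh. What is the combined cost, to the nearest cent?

$7.59

clothes iron: 1.68 kW × 10 h = 16.8 kWh
desktop computer: Runtime = 24 h × 11 = 264 h
desktop computer: 0.16 kW × 264 h = 42.24 kWh
television: 0.17 kW × 25 h = 4.25 kWh
Total energy = 63.29 kWh
Cost = 63.29 × $0.12 = $7.59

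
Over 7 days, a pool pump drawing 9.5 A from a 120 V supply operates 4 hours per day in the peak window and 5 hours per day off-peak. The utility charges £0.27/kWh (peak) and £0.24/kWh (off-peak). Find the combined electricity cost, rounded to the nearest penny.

£18.19

Power = 9.5 A × 120 V = 1140 W = 1.14 kW
Peak energy = 1.14 kW × 4 h × 7 = 31.92 kWh
Off-peak energy = 1.14 kW × 5 h × 7 = 39.9 kWh
Cost = 31.92 × £0.27 + 39.9 × £0.24 = £8.6184 + £9.576 = £18.19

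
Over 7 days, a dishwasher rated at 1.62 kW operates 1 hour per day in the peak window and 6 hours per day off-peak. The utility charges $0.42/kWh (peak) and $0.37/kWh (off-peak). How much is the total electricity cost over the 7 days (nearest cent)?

Peak energy = 1.62 kW × 1 h × 7 = 11.34 kWh
Off-peak energy = 1.62 kW × 6 h × 7 = 68.04 kWh
Cost = 11.34 × $0.42 + 68.04 × $0.37 = $4.7628 + $25.1748 = $29.94

$29.94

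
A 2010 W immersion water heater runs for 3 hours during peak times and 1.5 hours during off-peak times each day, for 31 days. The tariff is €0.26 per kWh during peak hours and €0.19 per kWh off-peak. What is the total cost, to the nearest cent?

€66.36

Peak energy = 2.01 kW × 3 h × 31 = 186.93 kWh
Off-peak energy = 2.01 kW × 1.5 h × 31 = 93.465 kWh
Cost = 186.93 × €0.26 + 93.465 × €0.19 = €48.6018 + €17.75835 = €66.36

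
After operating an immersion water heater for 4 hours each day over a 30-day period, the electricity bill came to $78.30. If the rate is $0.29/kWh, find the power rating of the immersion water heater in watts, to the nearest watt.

2250 W

Energy = $78.30 ÷ $0.29/kWh = 270 kWh
Runtime = 4 h/day × 30 days = 120 h
Power = 270 kWh ÷ 120 h = 2.25 kW = 2250 W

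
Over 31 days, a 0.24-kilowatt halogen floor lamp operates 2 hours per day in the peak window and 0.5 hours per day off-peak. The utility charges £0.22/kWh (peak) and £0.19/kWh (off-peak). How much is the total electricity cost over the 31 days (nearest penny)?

Peak energy = 0.24 kW × 2 h × 31 = 14.88 kWh
Off-peak energy = 0.24 kW × 0.5 h × 31 = 3.72 kWh
Cost = 14.88 × £0.22 + 3.72 × £0.19 = £3.2736 + £0.7068 = £3.98

£3.98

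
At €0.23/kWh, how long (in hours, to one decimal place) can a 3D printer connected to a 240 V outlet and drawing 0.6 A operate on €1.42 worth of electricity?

42.9 h

Power = 0.6 A × 240 V = 144 W = 0.144 kW
Energy available = €1.42 ÷ €0.23/kWh = 6.1739 kWh
Hours = 6.1739 kWh ÷ 0.144 kW = 42.9 h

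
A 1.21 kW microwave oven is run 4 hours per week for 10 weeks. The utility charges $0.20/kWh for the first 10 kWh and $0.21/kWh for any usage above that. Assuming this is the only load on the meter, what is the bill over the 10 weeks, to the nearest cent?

$10.06

Runtime = 4 h/week × 10 weeks = 40 h
Energy = 1.21 kW × 40 h = 48.4 kWh
Tier 1 (0–10 kWh): 10 × $0.20 = $2
Above 10 kWh: 38.4 × $0.21 = $8.064
Bill = $10.06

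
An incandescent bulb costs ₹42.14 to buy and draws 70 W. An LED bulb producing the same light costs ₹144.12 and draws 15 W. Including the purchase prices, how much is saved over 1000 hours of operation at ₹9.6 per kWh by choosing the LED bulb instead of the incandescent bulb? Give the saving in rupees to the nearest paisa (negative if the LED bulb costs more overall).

₹426.02

incandescent bulb: ₹42.14 + (70/1000) kW × 1000 h × ₹9.6 = ₹42.14 + ₹672 = ₹714.14
LED bulb: ₹144.12 + (15/1000) kW × 1000 h × ₹9.6 = ₹144.12 + ₹144 = ₹288.12
Saving = ₹714.14 − ₹288.12 = ₹426.02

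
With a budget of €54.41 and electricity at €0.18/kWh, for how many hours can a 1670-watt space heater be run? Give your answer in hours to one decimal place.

181.0 h

Energy available = €54.41 ÷ €0.18/kWh = 302.2778 kWh
Hours = 302.2778 kWh ÷ 1.67 kW = 181.0 h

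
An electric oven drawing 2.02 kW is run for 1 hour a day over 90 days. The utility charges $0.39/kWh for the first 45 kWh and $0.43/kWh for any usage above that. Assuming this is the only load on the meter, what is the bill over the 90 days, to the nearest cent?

$76.37

Runtime = 1 h/day × 90 days = 90 h
Energy = 2.02 kW × 90 h = 181.8 kWh
Tier 1 (0–45 kWh): 45 × $0.39 = $17.55
Above 45 kWh: 136.8 × $0.43 = $58.824
Bill = $76.37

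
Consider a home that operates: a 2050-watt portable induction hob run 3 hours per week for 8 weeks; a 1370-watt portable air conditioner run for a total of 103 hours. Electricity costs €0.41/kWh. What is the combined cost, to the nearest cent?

€78.03

portable induction hob: Runtime = 3 h/week × 8 weeks = 24 h
portable induction hob: 2.05 kW × 24 h = 49.2 kWh
portable air conditioner: 1.37 kW × 103 h = 141.11 kWh
Total energy = 190.31 kWh
Cost = 190.31 × €0.41 = €78.03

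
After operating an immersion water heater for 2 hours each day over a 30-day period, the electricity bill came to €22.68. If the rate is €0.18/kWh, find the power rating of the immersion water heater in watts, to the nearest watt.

2100 W

Energy = €22.68 ÷ €0.18/kWh = 126 kWh
Runtime = 2 h/day × 30 days = 60 h
Power = 126 kWh ÷ 60 h = 2.1 kW = 2100 W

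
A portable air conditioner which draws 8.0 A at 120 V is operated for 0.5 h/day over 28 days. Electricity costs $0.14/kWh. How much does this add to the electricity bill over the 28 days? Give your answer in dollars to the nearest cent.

$1.88

Power = 8.0 A × 120 V = 960 W = 0.96 kW
Runtime = 0.5 h/day × 28 days = 14 h
Energy = 0.96 kW × 14 h = 13.44 kWh
Cost = 13.44 kWh × $0.14/kWh = $1.88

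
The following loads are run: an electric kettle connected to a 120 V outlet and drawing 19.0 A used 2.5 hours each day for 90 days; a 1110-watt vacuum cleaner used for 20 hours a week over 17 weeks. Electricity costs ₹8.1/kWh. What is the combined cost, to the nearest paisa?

electric kettle: Power = 19.0 A × 120 V = 2280 W = 2.28 kW
electric kettle: Runtime = 2.5 h/day × 90 days = 225 h
electric kettle: 2.28 kW × 225 h = 513 kWh
vacuum cleaner: Runtime = 20 h/week × 17 weeks = 340 h
vacuum cleaner: 1.11 kW × 340 h = 377.4 kWh
Total energy = 890.4 kWh
Cost = 890.4 × ₹8.1 = ₹7212.24

₹7212.24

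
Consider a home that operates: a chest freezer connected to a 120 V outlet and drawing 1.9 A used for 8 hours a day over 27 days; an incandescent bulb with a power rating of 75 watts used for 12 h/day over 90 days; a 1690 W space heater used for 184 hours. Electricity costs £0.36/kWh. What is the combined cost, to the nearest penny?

£158.83

chest freezer: Power = 1.9 A × 120 V = 228 W = 0.228 kW
chest freezer: Runtime = 8 h/day × 27 days = 216 h
chest freezer: 0.228 kW × 216 h = 49.248 kWh
incandescent bulb: Runtime = 12 h/day × 90 days = 1080 h
incandescent bulb: 0.075 kW × 1080 h = 81 kWh
space heater: 1.69 kW × 184 h = 310.96 kWh
Total energy = 441.208 kWh
Cost = 441.208 × £0.36 = £158.83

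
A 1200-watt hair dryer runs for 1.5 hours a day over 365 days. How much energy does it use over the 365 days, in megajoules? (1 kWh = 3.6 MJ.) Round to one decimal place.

Runtime = 1.5 h/day × 365 days = 547.5 h
Energy = 1.2 kW × 547.5 h = 657 kWh
= 657 × 3.6 MJ = 2365.2 MJ

2365.2 MJ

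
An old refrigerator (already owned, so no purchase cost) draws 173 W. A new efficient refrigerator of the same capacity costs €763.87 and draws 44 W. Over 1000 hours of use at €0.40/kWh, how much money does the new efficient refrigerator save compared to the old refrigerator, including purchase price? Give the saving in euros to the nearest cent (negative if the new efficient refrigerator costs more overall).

-€712.27

old refrigerator: €0.00 + (173/1000) kW × 1000 h × €0.40 = €0.00 + €69.2 = €69.2
new efficient refrigerator: €763.87 + (44/1000) kW × 1000 h × €0.40 = €763.87 + €17.6 = €781.47
Saving = €69.2 − €781.47 = −€712.27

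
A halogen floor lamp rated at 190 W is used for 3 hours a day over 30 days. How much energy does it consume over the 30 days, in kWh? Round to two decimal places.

17.10 kWh

Runtime = 3 h/day × 30 days = 90 h
Energy = 0.19 kW × 90 h = 17.1 kWh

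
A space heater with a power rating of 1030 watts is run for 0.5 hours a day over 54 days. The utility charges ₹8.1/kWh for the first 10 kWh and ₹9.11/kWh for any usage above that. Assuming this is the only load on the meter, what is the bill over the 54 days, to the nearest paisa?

Runtime = 0.5 h/day × 54 days = 27 h
Energy = 1.03 kW × 27 h = 27.81 kWh
Tier 1 (0–10 kWh): 10 × ₹8.1 = ₹81
Above 10 kWh: 17.81 × ₹9.11 = ₹162.2491
Bill = ₹243.25

₹243.25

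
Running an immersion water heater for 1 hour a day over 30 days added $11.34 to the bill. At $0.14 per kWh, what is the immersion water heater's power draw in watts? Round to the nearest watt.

Energy = $11.34 ÷ $0.14/kWh = 81 kWh
Runtime = 1 h/day × 30 days = 30 h
Power = 81 kWh ÷ 30 h = 2.7 kW = 2700 W

2700 W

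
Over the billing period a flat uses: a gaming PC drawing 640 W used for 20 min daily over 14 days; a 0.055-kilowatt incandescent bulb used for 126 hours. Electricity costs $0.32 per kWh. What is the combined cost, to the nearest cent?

$3.17

gaming PC: Runtime = 20 min × 14 = 280 min = 4.666666… h
gaming PC: 0.64 kW × 4.666666… h = 2.986666… kWh
incandescent bulb: 0.055 kW × 126 h = 6.93 kWh
Total energy = 9.916666… kWh
Cost = 9.916666… × $0.32 = $3.17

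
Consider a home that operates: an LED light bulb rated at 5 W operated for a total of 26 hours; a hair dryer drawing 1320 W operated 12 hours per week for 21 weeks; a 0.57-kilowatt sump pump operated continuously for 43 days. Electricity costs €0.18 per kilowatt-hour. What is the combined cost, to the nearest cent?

€165.78

LED light bulb: 0.005 kW × 26 h = 0.13 kWh
hair dryer: Runtime = 12 h/week × 21 weeks = 252 h
hair dryer: 1.32 kW × 252 h = 332.64 kWh
sump pump: Runtime = 24 h × 43 = 1032 h
sump pump: 0.57 kW × 1032 h = 588.24 kWh
Total energy = 921.01 kWh
Cost = 921.01 × €0.18 = €165.78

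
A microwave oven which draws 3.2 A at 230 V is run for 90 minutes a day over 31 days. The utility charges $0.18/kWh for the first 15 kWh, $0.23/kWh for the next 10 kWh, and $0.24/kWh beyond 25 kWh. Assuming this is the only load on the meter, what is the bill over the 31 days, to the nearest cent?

Power = 3.2 A × 230 V = 736 W = 0.736 kW
Runtime = 90 min × 31 = 2790 min = 46.5 h
Energy = 0.736 kW × 46.5 h = 34.224 kWh
Tier 1 (0–15 kWh): 15 × $0.18 = $2.7
Tier 2 (15–25 kWh): 10 × $0.23 = $2.3
Above 25 kWh: 9.224 × $0.24 = $2.21376
Bill = $7.21

$7.21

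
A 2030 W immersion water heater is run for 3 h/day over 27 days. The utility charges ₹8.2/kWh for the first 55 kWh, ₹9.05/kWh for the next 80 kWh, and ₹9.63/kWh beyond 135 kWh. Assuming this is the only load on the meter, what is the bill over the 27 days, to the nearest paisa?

Runtime = 3 h/day × 27 days = 81 h
Energy = 2.03 kW × 81 h = 164.43 kWh
Tier 1 (0–55 kWh): 55 × ₹8.2 = ₹451
Tier 2 (55–135 kWh): 80 × ₹9.05 = ₹724
Above 135 kWh: 29.43 × ₹9.63 = ₹283.4109
Bill = ₹1458.41

₹1458.41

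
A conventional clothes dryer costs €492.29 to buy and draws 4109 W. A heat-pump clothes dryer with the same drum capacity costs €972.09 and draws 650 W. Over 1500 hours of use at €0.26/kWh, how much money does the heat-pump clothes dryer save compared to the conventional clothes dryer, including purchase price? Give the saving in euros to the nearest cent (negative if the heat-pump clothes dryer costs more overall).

€869.21

conventional clothes dryer: €492.29 + (4109/1000) kW × 1500 h × €0.26 = €492.29 + €1602.51 = €2094.8
heat-pump clothes dryer: €972.09 + (650/1000) kW × 1500 h × €0.26 = €972.09 + €253.5 = €1225.59
Saving = €2094.8 − €1225.59 = €869.21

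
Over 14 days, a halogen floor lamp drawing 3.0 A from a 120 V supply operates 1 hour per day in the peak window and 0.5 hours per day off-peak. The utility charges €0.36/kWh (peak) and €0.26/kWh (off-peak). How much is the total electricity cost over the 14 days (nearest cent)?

Power = 3.0 A × 120 V = 360 W = 0.36 kW
Peak energy = 0.36 kW × 1 h × 14 = 5.04 kWh
Off-peak energy = 0.36 kW × 0.5 h × 14 = 2.52 kWh
Cost = 5.04 × €0.36 + 2.52 × €0.26 = €1.8144 + €0.6552 = €2.47

€2.47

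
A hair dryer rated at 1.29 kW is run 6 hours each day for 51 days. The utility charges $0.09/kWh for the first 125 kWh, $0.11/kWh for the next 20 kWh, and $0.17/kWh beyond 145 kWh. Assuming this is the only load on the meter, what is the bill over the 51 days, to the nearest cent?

$55.91

Runtime = 6 h/day × 51 days = 306 h
Energy = 1.29 kW × 306 h = 394.74 kWh
Tier 1 (0–125 kWh): 125 × $0.09 = $11.25
Tier 2 (125–145 kWh): 20 × $0.11 = $2.2
Above 145 kWh: 249.74 × $0.17 = $42.4558
Bill = $55.91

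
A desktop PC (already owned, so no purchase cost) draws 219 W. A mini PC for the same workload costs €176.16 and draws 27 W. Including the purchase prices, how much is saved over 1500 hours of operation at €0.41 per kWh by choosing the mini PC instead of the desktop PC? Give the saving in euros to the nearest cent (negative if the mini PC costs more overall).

desktop PC: €0.00 + (219/1000) kW × 1500 h × €0.41 = €0.00 + €134.685 = €134.685
mini PC: €176.16 + (27/1000) kW × 1500 h × €0.41 = €176.16 + €16.605 = €192.765
Saving = €134.685 − €192.765 = −€58.08

-€58.08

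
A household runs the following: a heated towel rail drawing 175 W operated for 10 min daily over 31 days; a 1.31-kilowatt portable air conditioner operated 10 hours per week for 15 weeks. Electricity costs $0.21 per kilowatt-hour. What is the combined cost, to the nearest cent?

$41.45

heated towel rail: Runtime = 10 min × 31 = 310 min = 5.166666… h
heated towel rail: 0.175 kW × 5.166666… h = 0.904166… kWh
portable air conditioner: Runtime = 10 h/week × 15 weeks = 150 h
portable air conditioner: 1.31 kW × 150 h = 196.5 kWh
Total energy = 197.404166… kWh
Cost = 197.404166… × $0.21 = $41.45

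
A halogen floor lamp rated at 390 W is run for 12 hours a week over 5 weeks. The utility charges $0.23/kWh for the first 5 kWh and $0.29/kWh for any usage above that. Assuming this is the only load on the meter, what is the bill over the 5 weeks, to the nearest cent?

$6.49

Runtime = 12 h/week × 5 weeks = 60 h
Energy = 0.39 kW × 60 h = 23.4 kWh
Tier 1 (0–5 kWh): 5 × $0.23 = $1.15
Above 5 kWh: 18.4 × $0.29 = $5.336
Bill = $6.49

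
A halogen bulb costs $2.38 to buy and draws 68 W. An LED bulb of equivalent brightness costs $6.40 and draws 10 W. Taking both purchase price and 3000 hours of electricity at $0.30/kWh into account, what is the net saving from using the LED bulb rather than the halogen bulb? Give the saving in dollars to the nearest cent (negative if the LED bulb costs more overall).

$48.18

halogen bulb: $2.38 + (68/1000) kW × 3000 h × $0.30 = $2.38 + $61.2 = $63.58
LED bulb: $6.40 + (10/1000) kW × 3000 h × $0.30 = $6.40 + $9 = $15.4
Saving = $63.58 − $15.4 = $48.18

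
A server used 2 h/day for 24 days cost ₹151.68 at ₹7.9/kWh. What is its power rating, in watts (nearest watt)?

Energy = ₹151.68 ÷ ₹7.9/kWh = 19.2 kWh
Runtime = 2 h/day × 24 days = 48 h
Power = 19.2 kWh ÷ 48 h = 0.4 kW = 400 W

400 W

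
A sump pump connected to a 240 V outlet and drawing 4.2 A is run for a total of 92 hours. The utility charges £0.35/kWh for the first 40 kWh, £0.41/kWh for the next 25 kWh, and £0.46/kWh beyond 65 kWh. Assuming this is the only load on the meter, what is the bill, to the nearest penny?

Power = 4.2 A × 240 V = 1008 W = 1.008 kW
Energy = 1.008 kW × 92 h = 92.736 kWh
Tier 1 (0–40 kWh): 40 × £0.35 = £14
Tier 2 (40–65 kWh): 25 × £0.41 = £10.25
Above 65 kWh: 27.736 × £0.46 = £12.75856
Bill = £37.01

£37.01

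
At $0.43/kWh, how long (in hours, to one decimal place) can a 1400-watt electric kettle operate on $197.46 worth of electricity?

Energy available = $197.46 ÷ $0.43/kWh = 459.2093 kWh
Hours = 459.2093 kWh ÷ 1.4 kW = 328.0 h

328.0 h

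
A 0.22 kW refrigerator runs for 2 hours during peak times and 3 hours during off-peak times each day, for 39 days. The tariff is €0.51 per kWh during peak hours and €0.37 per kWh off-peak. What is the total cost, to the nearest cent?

Peak energy = 0.22 kW × 2 h × 39 = 17.16 kWh
Off-peak energy = 0.22 kW × 3 h × 39 = 25.74 kWh
Cost = 17.16 × €0.51 + 25.74 × €0.37 = €8.7516 + €9.5238 = €18.28

€18.28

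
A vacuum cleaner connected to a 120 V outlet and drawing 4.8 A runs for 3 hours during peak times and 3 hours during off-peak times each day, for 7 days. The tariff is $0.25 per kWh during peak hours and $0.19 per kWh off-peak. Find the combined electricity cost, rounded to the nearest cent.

$5.32

Power = 4.8 A × 120 V = 576 W = 0.576 kW
Peak energy = 0.576 kW × 3 h × 7 = 12.096 kWh
Off-peak energy = 0.576 kW × 3 h × 7 = 12.096 kWh
Cost = 12.096 × $0.25 + 12.096 × $0.19 = $3.024 + $2.29824 = $5.32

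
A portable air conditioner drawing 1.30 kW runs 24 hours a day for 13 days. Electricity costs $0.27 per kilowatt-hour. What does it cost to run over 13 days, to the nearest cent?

$109.51

Runtime = 24 h × 13 = 312 h
Energy = 1.3 kW × 312 h = 405.6 kWh
Cost = 405.6 kWh × $0.27/kWh = $109.51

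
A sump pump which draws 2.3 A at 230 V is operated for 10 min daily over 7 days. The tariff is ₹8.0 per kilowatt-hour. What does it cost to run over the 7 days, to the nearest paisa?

Power = 2.3 A × 230 V = 529 W = 0.529 kW
Runtime = 10 min × 7 = 70 min = 1.166666… h
Energy = 0.529 kW × 1.166666… h = 0.617166… kWh
Cost = 0.617166… kWh × ₹8.0/kWh = ₹4.94

₹4.94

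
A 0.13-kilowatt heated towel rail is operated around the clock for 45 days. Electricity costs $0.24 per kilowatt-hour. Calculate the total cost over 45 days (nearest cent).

Runtime = 24 h × 45 = 1080 h
Energy = 0.13 kW × 1080 h = 140.4 kWh
Cost = 140.4 kWh × $0.24/kWh = $33.70

$33.70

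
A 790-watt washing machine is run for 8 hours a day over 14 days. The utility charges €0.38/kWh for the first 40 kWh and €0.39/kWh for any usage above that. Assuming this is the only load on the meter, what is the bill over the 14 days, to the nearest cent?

€34.11

Runtime = 8 h/day × 14 days = 112 h
Energy = 0.79 kW × 112 h = 88.48 kWh
Tier 1 (0–40 kWh): 40 × €0.38 = €15.2
Above 40 kWh: 48.48 × €0.39 = €18.9072
Bill = €34.11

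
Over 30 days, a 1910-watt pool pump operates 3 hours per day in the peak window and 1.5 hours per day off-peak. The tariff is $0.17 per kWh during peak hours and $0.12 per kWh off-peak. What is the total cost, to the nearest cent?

$39.54

Peak energy = 1.91 kW × 3 h × 30 = 171.9 kWh
Off-peak energy = 1.91 kW × 1.5 h × 30 = 85.95 kWh
Cost = 171.9 × $0.17 + 85.95 × $0.12 = $29.223 + $10.314 = $39.54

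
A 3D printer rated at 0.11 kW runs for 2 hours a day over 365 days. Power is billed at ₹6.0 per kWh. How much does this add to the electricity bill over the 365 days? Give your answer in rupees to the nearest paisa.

₹481.80

Runtime = 2 h/day × 365 days = 730 h
Energy = 0.11 kW × 730 h = 80.3 kWh
Cost = 80.3 kWh × ₹6.0/kWh = ₹481.80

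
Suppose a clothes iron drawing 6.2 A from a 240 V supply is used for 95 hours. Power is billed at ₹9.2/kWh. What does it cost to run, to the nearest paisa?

Power = 6.2 A × 240 V = 1488 W = 1.488 kW
Energy = 1.488 kW × 95 h = 141.36 kWh
Cost = 141.36 kWh × ₹9.2/kWh = ₹1300.51

₹1300.51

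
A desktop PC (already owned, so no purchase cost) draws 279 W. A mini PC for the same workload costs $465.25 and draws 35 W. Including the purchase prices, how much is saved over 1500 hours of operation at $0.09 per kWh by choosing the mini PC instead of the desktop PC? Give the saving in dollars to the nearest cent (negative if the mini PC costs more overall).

-$432.31

desktop PC: $0.00 + (279/1000) kW × 1500 h × $0.09 = $0.00 + $37.665 = $37.665
mini PC: $465.25 + (35/1000) kW × 1500 h × $0.09 = $465.25 + $4.725 = $469.975
Saving = $37.665 − $469.975 = −$432.31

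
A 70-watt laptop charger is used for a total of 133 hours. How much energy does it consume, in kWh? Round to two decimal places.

9.31 kWh

Energy = 0.07 kW × 133 h = 9.31 kWh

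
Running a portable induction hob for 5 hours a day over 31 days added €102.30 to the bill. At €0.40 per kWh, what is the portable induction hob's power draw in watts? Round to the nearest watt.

Energy = €102.30 ÷ €0.40/kWh = 255.75 kWh
Runtime = 5 h/day × 31 days = 155 h
Power = 255.75 kWh ÷ 155 h = 1.65 kW = 1650 W

1650 W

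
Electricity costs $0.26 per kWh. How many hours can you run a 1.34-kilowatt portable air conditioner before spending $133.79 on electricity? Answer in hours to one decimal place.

384.0 h

Energy available = $133.79 ÷ $0.26/kWh = 514.5769 kWh
Hours = 514.5769 kWh ÷ 1.34 kW = 384.0 h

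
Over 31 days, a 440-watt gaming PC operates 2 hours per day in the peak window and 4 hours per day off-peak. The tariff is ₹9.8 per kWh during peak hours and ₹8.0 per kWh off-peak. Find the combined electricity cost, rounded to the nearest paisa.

Peak energy = 0.44 kW × 2 h × 31 = 27.28 kWh
Off-peak energy = 0.44 kW × 4 h × 31 = 54.56 kWh
Cost = 27.28 × ₹9.8 + 54.56 × ₹8.0 = ₹267.344 + ₹436.48 = ₹703.82

₹703.82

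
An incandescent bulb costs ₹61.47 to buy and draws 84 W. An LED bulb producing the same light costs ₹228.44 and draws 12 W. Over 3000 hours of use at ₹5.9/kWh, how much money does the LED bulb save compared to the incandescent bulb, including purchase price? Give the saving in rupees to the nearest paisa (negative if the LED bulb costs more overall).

incandescent bulb: ₹61.47 + (84/1000) kW × 3000 h × ₹5.9 = ₹61.47 + ₹1486.8 = ₹1548.27
LED bulb: ₹228.44 + (12/1000) kW × 3000 h × ₹5.9 = ₹228.44 + ₹212.4 = ₹440.84
Saving = ₹1548.27 − ₹440.84 = ₹1107.43

₹1107.43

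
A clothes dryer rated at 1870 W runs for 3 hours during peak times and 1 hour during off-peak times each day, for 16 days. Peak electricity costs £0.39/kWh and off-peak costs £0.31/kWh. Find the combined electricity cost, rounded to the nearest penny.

£44.28

Peak energy = 1.87 kW × 3 h × 16 = 89.76 kWh
Off-peak energy = 1.87 kW × 1 h × 16 = 29.92 kWh
Cost = 89.76 × £0.39 + 29.92 × £0.31 = £35.0064 + £9.2752 = £44.28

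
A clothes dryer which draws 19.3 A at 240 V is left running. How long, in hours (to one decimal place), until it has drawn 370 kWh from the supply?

Power = 19.3 A × 240 V = 4632 W = 4.632 kW
Hours = 370 kWh ÷ 4.632 kW = 79.9 h

79.9 h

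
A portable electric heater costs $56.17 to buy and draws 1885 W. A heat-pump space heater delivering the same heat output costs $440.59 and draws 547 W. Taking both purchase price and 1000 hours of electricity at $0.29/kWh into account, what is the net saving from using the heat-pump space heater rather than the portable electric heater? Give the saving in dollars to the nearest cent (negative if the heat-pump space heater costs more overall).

portable electric heater: $56.17 + (1885/1000) kW × 1000 h × $0.29 = $56.17 + $546.65 = $602.82
heat-pump space heater: $440.59 + (547/1000) kW × 1000 h × $0.29 = $440.59 + $158.63 = $599.22
Saving = $602.82 − $599.22 = $3.6

$3.60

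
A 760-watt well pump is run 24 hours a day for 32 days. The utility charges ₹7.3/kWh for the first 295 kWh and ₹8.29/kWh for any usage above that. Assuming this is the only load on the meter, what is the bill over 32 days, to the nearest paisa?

Runtime = 24 h × 32 = 768 h
Energy = 0.76 kW × 768 h = 583.68 kWh
Tier 1 (0–295 kWh): 295 × ₹7.3 = ₹2153.5
Above 295 kWh: 288.68 × ₹8.29 = ₹2393.1572
Bill = ₹4546.66

₹4546.66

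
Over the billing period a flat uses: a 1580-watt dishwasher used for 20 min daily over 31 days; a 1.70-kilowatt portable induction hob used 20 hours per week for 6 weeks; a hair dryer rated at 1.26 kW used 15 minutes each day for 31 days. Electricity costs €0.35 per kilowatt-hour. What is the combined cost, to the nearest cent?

€80.53

dishwasher: Runtime = 20 min × 31 = 620 min = 10.333333… h
dishwasher: 1.58 kW × 10.333333… h = 16.326666… kWh
portable induction hob: Runtime = 20 h/week × 6 weeks = 120 h
portable induction hob: 1.7 kW × 120 h = 204 kWh
hair dryer: Runtime = 15 min × 31 = 465 min = 7.75 h
hair dryer: 1.26 kW × 7.75 h = 9.765 kWh
Total energy = 230.091666… kWh
Cost = 230.091666… × €0.35 = €80.53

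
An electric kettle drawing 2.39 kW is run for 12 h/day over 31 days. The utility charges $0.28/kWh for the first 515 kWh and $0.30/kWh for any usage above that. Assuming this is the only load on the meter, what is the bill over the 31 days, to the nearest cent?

$256.42

Runtime = 12 h/day × 31 days = 372 h
Energy = 2.39 kW × 372 h = 889.08 kWh
Tier 1 (0–515 kWh): 515 × $0.28 = $144.2
Above 515 kWh: 374.08 × $0.30 = $112.224
Bill = $256.42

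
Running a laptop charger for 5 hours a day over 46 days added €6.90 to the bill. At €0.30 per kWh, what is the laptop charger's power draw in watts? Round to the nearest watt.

Energy = €6.90 ÷ €0.30/kWh = 23 kWh
Runtime = 5 h/day × 46 days = 230 h
Power = 23 kWh ÷ 230 h = 0.1 kW = 100 W

100 W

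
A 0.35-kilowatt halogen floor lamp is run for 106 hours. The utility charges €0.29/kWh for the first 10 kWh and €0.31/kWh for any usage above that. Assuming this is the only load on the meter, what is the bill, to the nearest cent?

€11.30

Energy = 0.35 kW × 106 h = 37.1 kWh
Tier 1 (0–10 kWh): 10 × €0.29 = €2.9
Above 10 kWh: 27.1 × €0.31 = €8.401
Bill = €11.30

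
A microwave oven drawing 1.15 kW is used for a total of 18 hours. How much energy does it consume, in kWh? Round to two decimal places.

Energy = 1.15 kW × 18 h = 20.7 kWh

20.70 kWh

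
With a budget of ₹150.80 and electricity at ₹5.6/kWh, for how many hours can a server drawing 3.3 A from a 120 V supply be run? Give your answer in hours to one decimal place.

68.0 h

Power = 3.3 A × 120 V = 396 W = 0.396 kW
Energy available = ₹150.80 ÷ ₹5.6/kWh = 26.9286 kWh
Hours = 26.9286 kWh ÷ 0.396 kW = 68.0 h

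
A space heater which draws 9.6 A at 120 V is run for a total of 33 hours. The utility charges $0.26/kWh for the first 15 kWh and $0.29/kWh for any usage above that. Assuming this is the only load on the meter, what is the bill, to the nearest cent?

$10.57

Power = 9.6 A × 120 V = 1152 W = 1.152 kW
Energy = 1.152 kW × 33 h = 38.016 kWh
Tier 1 (0–15 kWh): 15 × $0.26 = $3.9
Above 15 kWh: 23.016 × $0.29 = $6.67464
Bill = $10.57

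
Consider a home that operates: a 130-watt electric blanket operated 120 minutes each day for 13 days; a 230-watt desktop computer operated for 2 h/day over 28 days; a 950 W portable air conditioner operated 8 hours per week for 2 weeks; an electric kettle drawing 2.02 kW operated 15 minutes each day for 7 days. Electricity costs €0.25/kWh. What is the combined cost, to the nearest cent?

€8.75

electric blanket: Runtime = 120 min × 13 = 1560 min = 26 h
electric blanket: 0.13 kW × 26 h = 3.38 kWh
desktop computer: Runtime = 2 h/day × 28 days = 56 h
desktop computer: 0.23 kW × 56 h = 12.88 kWh
portable air conditioner: Runtime = 8 h/week × 2 weeks = 16 h
portable air conditioner: 0.95 kW × 16 h = 15.2 kWh
electric kettle: Runtime = 15 min × 7 = 105 min = 1.75 h
electric kettle: 2.02 kW × 1.75 h = 3.535 kWh
Total energy = 34.995 kWh
Cost = 34.995 × €0.25 = €8.75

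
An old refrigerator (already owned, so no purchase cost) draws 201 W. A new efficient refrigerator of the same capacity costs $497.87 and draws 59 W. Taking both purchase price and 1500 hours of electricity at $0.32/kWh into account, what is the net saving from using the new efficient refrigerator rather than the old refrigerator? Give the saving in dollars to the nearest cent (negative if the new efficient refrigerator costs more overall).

old refrigerator: $0.00 + (201/1000) kW × 1500 h × $0.32 = $0.00 + $96.48 = $96.48
new efficient refrigerator: $497.87 + (59/1000) kW × 1500 h × $0.32 = $497.87 + $28.32 = $526.19
Saving = $96.48 − $526.19 = −$429.71

-$429.71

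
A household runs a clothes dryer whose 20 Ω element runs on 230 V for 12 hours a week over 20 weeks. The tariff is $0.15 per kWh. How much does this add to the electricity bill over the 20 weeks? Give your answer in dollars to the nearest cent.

$95.22

Power = V²/R = 230²/20 = 2645 W = 2.645 kW
Runtime = 12 h/week × 20 weeks = 240 h
Energy = 2.645 kW × 240 h = 634.8 kWh
Cost = 634.8 kWh × $0.15/kWh = $95.22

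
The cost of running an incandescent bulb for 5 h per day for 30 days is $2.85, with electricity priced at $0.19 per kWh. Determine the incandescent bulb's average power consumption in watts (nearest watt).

Energy = $2.85 ÷ $0.19/kWh = 15 kWh
Runtime = 5 h/day × 30 days = 150 h
Power = 15 kWh ÷ 150 h = 0.1 kW = 100 W

100 W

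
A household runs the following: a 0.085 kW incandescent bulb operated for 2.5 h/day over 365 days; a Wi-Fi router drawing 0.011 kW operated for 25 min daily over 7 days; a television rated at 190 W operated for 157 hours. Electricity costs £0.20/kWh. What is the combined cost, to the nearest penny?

incandescent bulb: Runtime = 2.5 h/day × 365 days = 912.5 h
incandescent bulb: 0.085 kW × 912.5 h = 77.5625 kWh
Wi-Fi router: Runtime = 25 min × 7 = 175 min = 2.916666… h
Wi-Fi router: 0.011 kW × 2.916666… h = 0.032083… kWh
television: 0.19 kW × 157 h = 29.83 kWh
Total energy = 107.424583… kWh
Cost = 107.424583… × £0.20 = £21.48

£21.48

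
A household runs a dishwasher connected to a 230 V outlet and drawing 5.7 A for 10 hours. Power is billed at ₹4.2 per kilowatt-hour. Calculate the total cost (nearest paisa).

Power = 5.7 A × 230 V = 1311 W = 1.311 kW
Energy = 1.311 kW × 10 h = 13.11 kWh
Cost = 13.11 kWh × ₹4.2/kWh = ₹55.06

₹55.06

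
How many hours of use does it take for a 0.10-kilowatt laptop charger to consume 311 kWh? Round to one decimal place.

3110.0 h

Hours = 311 kWh ÷ 0.1 kW = 3110.0 h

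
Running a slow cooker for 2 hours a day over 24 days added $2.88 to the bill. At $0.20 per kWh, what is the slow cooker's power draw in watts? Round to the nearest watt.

Energy = $2.88 ÷ $0.20/kWh = 14.4 kWh
Runtime = 2 h/day × 24 days = 48 h
Power = 14.4 kWh ÷ 48 h = 0.3 kW = 300 W

300 W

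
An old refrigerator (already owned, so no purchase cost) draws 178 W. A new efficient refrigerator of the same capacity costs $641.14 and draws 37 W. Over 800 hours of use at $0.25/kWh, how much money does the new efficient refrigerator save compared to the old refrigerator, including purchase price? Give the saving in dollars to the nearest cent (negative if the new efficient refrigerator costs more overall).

old refrigerator: $0.00 + (178/1000) kW × 800 h × $0.25 = $0.00 + $35.6 = $35.6
new efficient refrigerator: $641.14 + (37/1000) kW × 800 h × $0.25 = $641.14 + $7.4 = $648.54
Saving = $35.6 − $648.54 = −$612.94

-$612.94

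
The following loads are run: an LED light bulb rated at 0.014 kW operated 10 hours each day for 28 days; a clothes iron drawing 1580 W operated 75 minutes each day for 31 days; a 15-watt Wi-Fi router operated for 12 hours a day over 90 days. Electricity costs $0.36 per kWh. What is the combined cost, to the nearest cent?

LED light bulb: Runtime = 10 h/day × 28 days = 280 h
LED light bulb: 0.014 kW × 280 h = 3.92 kWh
clothes iron: Runtime = 75 min × 31 = 2325 min = 38.75 h
clothes iron: 1.58 kW × 38.75 h = 61.225 kWh
Wi-Fi router: Runtime = 12 h/day × 90 days = 1080 h
Wi-Fi router: 0.015 kW × 1080 h = 16.2 kWh
Total energy = 81.345 kWh
Cost = 81.345 × $0.36 = $29.28

$29.28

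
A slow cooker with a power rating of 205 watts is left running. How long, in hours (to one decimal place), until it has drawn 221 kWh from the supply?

Hours = 221 kWh ÷ 0.205 kW = 1078.0 h

1078.0 h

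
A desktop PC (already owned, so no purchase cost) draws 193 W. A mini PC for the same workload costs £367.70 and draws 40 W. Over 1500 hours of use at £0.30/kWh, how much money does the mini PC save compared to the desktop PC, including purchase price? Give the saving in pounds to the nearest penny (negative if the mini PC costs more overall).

desktop PC: £0.00 + (193/1000) kW × 1500 h × £0.30 = £0.00 + £86.85 = £86.85
mini PC: £367.70 + (40/1000) kW × 1500 h × £0.30 = £367.70 + £18 = £385.7
Saving = £86.85 − £385.7 = −£298.85

-£298.85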